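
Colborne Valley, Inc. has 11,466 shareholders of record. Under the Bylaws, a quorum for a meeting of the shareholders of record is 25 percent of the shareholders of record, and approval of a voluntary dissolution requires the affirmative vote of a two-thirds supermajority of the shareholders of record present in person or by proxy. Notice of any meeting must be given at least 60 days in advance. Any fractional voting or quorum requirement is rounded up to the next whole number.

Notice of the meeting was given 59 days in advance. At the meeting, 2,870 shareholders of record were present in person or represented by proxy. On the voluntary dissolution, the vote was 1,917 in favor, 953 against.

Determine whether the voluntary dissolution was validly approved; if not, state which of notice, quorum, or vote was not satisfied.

Notice: 59 days given; 60 required. Not satisfied.
Quorum: 25% of 11,466 = 2,866.50, rounded up to 2,867; 2,870 present. Satisfied.
Vote: requires two-thirds of those present (2,870); 2/3 of 2870 = 1913.33, rounded up to 1914, so 1,914 needed; 1,917 in favor. Satisfied.

Invalid — notice requirement not satisfied.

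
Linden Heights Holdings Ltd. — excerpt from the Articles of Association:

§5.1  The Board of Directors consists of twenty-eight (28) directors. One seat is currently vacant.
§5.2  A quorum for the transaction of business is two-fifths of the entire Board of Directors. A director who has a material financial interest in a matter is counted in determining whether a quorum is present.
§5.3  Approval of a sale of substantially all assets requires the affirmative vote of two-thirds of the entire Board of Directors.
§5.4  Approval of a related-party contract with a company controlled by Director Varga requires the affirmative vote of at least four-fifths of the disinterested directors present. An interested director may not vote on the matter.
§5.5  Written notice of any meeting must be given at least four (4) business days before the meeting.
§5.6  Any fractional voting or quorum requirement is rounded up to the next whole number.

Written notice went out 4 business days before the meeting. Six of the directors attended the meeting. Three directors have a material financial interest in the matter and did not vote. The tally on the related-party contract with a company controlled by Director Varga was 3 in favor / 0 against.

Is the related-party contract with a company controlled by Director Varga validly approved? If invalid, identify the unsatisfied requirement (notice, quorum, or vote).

Invalid — quorum requirement not satisfied.

Notice: 4 business days given; 4 required (4 ≥ 4). Satisfied.
Quorum: 6 present (interested directors count toward quorum); quorum is 12. Not satisfied.
Vote: the related-party contract with a company controlled by Director Varga requires four-fifths of the disinterested directors present (6 − 3 = 3). 4/5 of 3 = 2.40, rounded up to 3, so 3 affirmative votes are needed; 3 voted in favor. Satisfied. (Moot — without a quorum no business can be validly transacted.)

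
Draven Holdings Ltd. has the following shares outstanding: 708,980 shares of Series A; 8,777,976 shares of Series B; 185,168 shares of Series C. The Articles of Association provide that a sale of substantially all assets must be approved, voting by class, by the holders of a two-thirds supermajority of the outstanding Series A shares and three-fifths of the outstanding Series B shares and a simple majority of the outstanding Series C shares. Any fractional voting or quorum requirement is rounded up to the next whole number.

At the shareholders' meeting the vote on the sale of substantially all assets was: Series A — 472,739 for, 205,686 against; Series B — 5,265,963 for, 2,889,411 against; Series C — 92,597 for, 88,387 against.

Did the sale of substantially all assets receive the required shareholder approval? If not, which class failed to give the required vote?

Not approved — the Series B shares did not give the required vote.

Series A: 2/3 of 708980 = 472653.33, rounded up to 472654; 472,654 required, 472,739 in favor — approved.
Series B: 3/5 of 8777976 = 5266785.60, rounded up to 5266786; 5,266,786 required, 5,265,963 in favor — not approved.
Series C: a majority of 185168 is 92585; 92,585 required, 92,597 in favor — approved.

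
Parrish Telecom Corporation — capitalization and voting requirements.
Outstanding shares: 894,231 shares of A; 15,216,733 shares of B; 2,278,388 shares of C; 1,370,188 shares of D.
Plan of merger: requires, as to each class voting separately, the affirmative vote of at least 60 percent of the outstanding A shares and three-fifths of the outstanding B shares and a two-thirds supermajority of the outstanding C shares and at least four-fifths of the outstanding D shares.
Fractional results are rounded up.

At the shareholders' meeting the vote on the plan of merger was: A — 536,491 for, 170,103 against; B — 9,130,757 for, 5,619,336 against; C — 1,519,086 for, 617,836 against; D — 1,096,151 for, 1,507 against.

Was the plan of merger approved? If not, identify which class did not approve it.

A: 3/5 of 894231 = 536538.60, rounded up to 536539; 536,539 required, 536,491 in favor — not approved.
B: 3/5 of 15216733 = 9130039.80, rounded up to 9130040; 9,130,040 required, 9,130,757 in favor — approved.
C: 2/3 of 2278388 = 1518925.33, rounded up to 1518926; 1,518,926 required, 1,519,086 in favor — approved.
D: 4/5 of 1370188 = 1096150.40, rounded up to 1096151; 1,096,151 required, 1,096,151 in favor — approved.

Not approved — the A shares did not give the required vote.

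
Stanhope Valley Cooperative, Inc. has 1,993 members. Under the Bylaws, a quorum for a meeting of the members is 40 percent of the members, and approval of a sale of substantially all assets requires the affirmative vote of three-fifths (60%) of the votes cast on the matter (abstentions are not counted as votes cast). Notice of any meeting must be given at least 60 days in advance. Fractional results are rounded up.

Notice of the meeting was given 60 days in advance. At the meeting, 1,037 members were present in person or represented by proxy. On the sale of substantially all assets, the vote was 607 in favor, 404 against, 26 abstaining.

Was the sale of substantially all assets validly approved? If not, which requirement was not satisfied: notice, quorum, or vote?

Notice: 60 days given; 60 required. Satisfied.
Quorum: 40% of 1,993 = 797.20, rounded up to 798; 1,037 present. Satisfied.
Vote: requires three-fifths of the votes cast (1,037 − 26 abstaining = 1,011); 3/5 of 1011 = 606.60, rounded up to 607, so 607 needed; 607 in favor. Satisfied.

Valid — all requirements satisfied.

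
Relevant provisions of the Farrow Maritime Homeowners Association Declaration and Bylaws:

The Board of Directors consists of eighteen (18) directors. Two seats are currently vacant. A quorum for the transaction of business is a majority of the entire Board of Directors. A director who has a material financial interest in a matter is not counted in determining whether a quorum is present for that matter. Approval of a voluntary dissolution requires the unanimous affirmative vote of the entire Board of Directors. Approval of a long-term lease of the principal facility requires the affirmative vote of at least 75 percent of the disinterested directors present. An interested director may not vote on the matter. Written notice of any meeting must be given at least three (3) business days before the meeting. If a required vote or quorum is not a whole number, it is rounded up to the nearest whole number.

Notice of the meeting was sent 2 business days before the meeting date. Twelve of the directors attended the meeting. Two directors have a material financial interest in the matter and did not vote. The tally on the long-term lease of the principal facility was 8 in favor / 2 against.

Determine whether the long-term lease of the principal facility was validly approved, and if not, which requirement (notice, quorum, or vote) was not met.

Notice: 2 business days given; 3 required (2 < 3). Not satisfied.
Quorum: 12 present, but the 2 interested directors do not count, leaving 10. Quorum is 10. Satisfied.
Vote: the long-term lease of the principal facility requires three-fourths of the disinterested directors present (12 − 2 = 10). 3/4 of 10 = 7.50, rounded up to 8, so 8 affirmative votes are needed; 8 voted in favor. Satisfied.

Invalid — notice requirement not satisfied.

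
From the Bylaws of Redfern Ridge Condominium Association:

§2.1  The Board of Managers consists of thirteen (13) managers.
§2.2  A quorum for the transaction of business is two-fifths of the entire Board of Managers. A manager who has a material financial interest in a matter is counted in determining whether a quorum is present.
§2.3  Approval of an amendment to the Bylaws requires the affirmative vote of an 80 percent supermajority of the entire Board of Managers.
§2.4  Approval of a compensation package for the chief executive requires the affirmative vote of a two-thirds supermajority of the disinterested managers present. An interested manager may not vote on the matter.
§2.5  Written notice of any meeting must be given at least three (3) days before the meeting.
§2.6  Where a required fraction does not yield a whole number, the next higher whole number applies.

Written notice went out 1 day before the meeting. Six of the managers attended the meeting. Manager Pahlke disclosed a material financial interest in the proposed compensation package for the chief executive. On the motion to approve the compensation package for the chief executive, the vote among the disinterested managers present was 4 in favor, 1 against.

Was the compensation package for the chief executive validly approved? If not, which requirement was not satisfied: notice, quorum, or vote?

Notice: 1 day given; 3 required (1 < 3). Not satisfied.
Quorum: 6 present (interested managers count toward quorum); quorum is 6. Satisfied.
Vote: the compensation package for the chief executive requires two-thirds of the disinterested managers present (6 − 1 = 5). 2/3 of 5 = 3.33, rounded up to 4, so 4 affirmative votes are needed; 4 voted in favor. Satisfied.

Invalid — notice requirement not satisfied.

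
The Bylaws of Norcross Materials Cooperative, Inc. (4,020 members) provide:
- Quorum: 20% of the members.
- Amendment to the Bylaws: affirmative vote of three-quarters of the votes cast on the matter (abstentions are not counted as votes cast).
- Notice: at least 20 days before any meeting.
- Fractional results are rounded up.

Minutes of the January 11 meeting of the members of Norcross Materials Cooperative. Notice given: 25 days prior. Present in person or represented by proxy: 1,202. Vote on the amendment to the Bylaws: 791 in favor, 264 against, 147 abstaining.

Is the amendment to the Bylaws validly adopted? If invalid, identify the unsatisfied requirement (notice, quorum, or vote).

Invalid — vote requirement not satisfied.

Notice: 25 days given; 20 required. Satisfied.
Quorum: 20% of 4,020 = 804; 1,202 present. Satisfied.
Vote: requires three-fourths of the votes cast (1,202 − 147 abstaining = 1,055); 3/4 of 1055 = 791.25, rounded up to 792, so 792 needed; 791 in favor. Not satisfied.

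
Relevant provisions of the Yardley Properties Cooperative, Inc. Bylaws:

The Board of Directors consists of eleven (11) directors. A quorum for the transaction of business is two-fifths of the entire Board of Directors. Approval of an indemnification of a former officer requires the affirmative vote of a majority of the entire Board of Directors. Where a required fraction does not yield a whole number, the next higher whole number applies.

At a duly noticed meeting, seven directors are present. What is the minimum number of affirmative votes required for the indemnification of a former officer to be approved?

6

The indemnification of a former officer requires a majority of the entire Board of Directors (11).
A majority of 11 is 6.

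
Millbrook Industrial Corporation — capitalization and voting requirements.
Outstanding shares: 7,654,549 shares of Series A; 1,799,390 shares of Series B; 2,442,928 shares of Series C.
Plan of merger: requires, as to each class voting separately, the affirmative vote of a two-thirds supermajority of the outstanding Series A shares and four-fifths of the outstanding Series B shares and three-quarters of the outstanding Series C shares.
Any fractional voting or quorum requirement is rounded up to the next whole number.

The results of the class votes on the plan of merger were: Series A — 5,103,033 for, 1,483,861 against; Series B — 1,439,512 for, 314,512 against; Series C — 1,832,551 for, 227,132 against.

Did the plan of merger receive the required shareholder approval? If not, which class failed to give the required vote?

Series A: 2/3 of 7654549 = 5103032.67, rounded up to 5103033; 5,103,033 required, 5,103,033 in favor — approved.
Series B: 4/5 of 1799390 = 1439512; 1,439,512 required, 1,439,512 in favor — approved.
Series C: 3/4 of 2442928 = 1832196; 1,832,196 required, 1,832,551 in favor — approved.

Approved — every class gave the required vote.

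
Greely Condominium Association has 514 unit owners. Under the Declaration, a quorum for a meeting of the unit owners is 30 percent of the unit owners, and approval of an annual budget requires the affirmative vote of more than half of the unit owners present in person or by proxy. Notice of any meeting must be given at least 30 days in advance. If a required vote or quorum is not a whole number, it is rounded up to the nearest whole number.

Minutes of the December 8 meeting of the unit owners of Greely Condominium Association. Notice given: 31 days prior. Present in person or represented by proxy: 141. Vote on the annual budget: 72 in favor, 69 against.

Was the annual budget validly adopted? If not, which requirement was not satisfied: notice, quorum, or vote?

Notice: 31 days given; 30 required. Satisfied.
Quorum: 30% of 514 = 154.20, rounded up to 155; 141 present. Not satisfied.
Vote: requires a majority of those present (141); a majority of 141 is 71, so 71 needed; 72 in favor. Satisfied.

Invalid — quorum requirement not satisfied.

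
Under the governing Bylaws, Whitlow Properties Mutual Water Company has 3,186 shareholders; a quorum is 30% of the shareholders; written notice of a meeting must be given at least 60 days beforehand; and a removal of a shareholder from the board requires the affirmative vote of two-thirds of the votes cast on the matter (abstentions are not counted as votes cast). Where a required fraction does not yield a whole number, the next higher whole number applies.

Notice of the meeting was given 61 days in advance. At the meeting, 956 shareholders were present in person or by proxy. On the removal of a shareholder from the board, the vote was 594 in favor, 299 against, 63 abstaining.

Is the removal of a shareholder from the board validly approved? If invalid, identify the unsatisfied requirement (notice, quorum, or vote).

Invalid — vote requirement not satisfied.

Notice: 61 days given; 60 required. Satisfied.
Quorum: 30% of 3,186 = 955.80, rounded up to 956; 956 present. Satisfied.
Vote: requires two-thirds of the votes cast (956 − 63 abstaining = 893); 2/3 of 893 = 595.33, rounded up to 596, so 596 needed; 594 in favor. Not satisfied.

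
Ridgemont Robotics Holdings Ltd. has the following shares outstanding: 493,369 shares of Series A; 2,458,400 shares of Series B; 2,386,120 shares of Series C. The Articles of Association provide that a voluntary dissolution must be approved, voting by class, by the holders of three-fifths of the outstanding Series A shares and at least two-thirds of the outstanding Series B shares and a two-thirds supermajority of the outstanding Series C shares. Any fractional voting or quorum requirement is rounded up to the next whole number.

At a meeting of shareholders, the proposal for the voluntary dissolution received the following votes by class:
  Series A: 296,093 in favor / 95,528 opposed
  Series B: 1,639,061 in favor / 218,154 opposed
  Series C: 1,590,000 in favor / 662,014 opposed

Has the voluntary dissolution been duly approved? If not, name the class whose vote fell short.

Series A: 3/5 of 493369 = 296021.40, rounded up to 296022; 296,022 required, 296,093 in favor — approved.
Series B: 2/3 of 2458400 = 1638933.33, rounded up to 1638934; 1,638,934 required, 1,639,061 in favor — approved.
Series C: 2/3 of 2386120 = 1590746.67, rounded up to 1590747; 1,590,747 required, 1,590,000 in favor — not approved.

Not approved — the Series C shares did not give the required vote.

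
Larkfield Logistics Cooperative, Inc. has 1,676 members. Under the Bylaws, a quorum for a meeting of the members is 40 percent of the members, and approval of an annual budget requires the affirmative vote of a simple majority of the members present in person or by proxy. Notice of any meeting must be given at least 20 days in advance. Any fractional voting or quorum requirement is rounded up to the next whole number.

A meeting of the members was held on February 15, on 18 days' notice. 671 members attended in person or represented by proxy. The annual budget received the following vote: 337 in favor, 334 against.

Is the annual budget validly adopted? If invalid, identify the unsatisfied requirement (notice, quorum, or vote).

Invalid — notice requirement not satisfied.

Notice: 18 days given; 20 required. Not satisfied.
Quorum: 40% of 1,676 = 670.40, rounded up to 671; 671 present. Satisfied.
Vote: requires a majority of those present (671); a majority of 671 is 336, so 336 needed; 337 in favor. Satisfied.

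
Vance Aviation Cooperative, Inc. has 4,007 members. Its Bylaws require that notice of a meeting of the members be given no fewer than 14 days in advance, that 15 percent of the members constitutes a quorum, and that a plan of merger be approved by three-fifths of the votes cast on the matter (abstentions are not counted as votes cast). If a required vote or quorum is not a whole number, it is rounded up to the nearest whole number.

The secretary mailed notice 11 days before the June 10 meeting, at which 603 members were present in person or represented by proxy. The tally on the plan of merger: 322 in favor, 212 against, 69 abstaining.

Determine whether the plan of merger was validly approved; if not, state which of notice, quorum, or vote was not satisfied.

Notice: 11 days given; 14 required. Not satisfied.
Quorum: 15% of 4,007 = 601.05, rounded up to 602; 603 present. Satisfied.
Vote: requires three-fifths of the votes cast (603 − 69 abstaining = 534); 3/5 of 534 = 320.40, rounded up to 321, so 321 needed; 322 in favor. Satisfied.

Invalid — notice requirement not satisfied.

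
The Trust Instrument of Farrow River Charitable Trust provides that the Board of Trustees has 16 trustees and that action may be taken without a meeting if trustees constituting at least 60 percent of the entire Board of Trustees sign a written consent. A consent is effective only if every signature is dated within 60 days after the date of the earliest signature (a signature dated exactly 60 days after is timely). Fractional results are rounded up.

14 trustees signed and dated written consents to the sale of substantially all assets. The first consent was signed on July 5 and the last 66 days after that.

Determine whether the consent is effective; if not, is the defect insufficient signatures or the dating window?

Signatures required: at least 60 percent of 16 — 3/5 of 16 = 9.60, rounded up to 10, so 10 needed; 14 signed. Sufficient.
Dating window: the latest signature is 66 days after the earliest; the limit is 60 days. Outside the window.

Not effective — dating-window requirement not satisfied.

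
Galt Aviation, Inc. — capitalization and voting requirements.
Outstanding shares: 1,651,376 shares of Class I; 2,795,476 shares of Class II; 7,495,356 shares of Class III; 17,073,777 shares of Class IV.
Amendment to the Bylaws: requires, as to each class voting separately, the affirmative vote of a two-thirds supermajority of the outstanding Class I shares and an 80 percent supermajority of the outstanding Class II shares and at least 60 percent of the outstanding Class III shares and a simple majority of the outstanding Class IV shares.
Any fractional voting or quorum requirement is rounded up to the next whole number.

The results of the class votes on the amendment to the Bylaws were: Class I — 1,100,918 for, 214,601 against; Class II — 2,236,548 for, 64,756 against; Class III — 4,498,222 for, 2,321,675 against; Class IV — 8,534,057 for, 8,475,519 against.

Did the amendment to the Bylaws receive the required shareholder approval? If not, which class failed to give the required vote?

Not approved — the Class IV shares did not give the required vote.

Class I: 2/3 of 1651376 = 1100917.33, rounded up to 1100918; 1,100,918 required, 1,100,918 in favor — approved.
Class II: 4/5 of 2795476 = 2236380.80, rounded up to 2236381; 2,236,381 required, 2,236,548 in favor — approved.
Class III: 3/5 of 7495356 = 4497213.60, rounded up to 4497214; 4,497,214 required, 4,498,222 in favor — approved.
Class IV: a majority of 17073777 is 8536889; 8,536,889 required, 8,534,057 in favor — not approved.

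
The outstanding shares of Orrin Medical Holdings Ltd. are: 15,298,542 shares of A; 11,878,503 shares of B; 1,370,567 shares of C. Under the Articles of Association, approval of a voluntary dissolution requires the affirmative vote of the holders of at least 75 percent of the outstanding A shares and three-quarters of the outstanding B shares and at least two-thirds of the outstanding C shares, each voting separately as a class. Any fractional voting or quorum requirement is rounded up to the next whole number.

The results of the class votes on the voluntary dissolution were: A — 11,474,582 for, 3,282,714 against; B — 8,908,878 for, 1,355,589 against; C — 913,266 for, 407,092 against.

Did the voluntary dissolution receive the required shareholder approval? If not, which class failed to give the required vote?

Not approved — the C shares did not give the required vote.

A: 3/4 of 15298542 = 11473906.50, rounded up to 11473907; 11,473,907 required, 11,474,582 in favor — approved.
B: 3/4 of 11878503 = 8908877.25, rounded up to 8908878; 8,908,878 required, 8,908,878 in favor — approved.
C: 2/3 of 1370567 = 913711.33, rounded up to 913712; 913,712 required, 913,266 in favor — not approved.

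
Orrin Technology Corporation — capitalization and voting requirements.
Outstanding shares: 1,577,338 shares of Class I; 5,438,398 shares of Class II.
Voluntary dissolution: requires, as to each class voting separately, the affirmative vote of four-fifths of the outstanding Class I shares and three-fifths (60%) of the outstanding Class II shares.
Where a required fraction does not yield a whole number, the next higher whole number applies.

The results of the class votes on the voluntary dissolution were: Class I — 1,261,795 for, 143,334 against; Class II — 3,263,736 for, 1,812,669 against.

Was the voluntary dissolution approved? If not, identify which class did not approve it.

Not approved — the Class I shares did not give the required vote.

Class I: 4/5 of 1577338 = 1261870.40, rounded up to 1261871; 1,261,871 required, 1,261,795 in favor — not approved.
Class II: 3/5 of 5438398 = 3263038.80, rounded up to 3263039; 3,263,039 required, 3,263,736 in favor — approved.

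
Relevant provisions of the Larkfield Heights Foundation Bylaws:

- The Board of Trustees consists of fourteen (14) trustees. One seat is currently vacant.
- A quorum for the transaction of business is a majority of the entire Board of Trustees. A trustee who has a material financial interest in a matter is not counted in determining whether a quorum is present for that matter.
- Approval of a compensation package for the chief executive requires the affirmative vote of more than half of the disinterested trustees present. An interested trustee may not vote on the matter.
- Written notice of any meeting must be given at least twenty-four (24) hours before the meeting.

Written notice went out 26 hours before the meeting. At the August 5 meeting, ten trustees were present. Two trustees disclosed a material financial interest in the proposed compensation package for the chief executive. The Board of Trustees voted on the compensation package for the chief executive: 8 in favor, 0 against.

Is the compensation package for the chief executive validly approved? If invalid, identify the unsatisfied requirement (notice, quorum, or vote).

Valid — all requirements satisfied.

Notice: 26 hours given; 24 required (26 ≥ 24). Satisfied.
Quorum: 10 present, but the 2 interested trustees do not count, leaving 8. Quorum is 8. Satisfied.
Vote: the compensation package for the chief executive requires a majority of the disinterested trustees present (10 − 2 = 8). A majority of 8 is 5, so 5 affirmative votes are needed; 8 voted in favor. Satisfied.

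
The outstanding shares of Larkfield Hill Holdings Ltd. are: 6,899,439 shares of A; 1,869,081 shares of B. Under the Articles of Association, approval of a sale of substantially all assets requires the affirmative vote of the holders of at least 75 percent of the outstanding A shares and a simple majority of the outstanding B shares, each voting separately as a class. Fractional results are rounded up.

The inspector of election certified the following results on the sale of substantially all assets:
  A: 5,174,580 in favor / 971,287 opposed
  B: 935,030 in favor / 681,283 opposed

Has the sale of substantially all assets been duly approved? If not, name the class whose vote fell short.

A: 3/4 of 6899439 = 5174579.25, rounded up to 5174580; 5,174,580 required, 5,174,580 in favor — approved.
B: a majority of 1869081 is 934541; 934,541 required, 935,030 in favor — approved.

Approved — every class gave the required vote.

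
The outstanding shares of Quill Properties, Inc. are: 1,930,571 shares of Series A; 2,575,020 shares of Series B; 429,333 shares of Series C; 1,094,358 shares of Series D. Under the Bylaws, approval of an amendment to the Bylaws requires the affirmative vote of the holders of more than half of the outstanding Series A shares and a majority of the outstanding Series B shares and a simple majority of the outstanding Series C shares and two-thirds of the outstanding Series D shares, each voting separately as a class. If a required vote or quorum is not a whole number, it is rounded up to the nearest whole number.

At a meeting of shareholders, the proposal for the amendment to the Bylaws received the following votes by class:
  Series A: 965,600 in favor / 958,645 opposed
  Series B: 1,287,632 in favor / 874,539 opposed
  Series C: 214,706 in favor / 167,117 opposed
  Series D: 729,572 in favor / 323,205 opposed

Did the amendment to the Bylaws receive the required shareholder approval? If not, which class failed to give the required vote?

Approved — every class gave the required vote.

Series A: a majority of 1930571 is 965286; 965,286 required, 965,600 in favor — approved.
Series B: a majority of 2575020 is 1287511; 1,287,511 required, 1,287,632 in favor — approved.
Series C: a majority of 429333 is 214667; 214,667 required, 214,706 in favor — approved.
Series D: 2/3 of 1094358 = 729572; 729,572 required, 729,572 in favor — approved.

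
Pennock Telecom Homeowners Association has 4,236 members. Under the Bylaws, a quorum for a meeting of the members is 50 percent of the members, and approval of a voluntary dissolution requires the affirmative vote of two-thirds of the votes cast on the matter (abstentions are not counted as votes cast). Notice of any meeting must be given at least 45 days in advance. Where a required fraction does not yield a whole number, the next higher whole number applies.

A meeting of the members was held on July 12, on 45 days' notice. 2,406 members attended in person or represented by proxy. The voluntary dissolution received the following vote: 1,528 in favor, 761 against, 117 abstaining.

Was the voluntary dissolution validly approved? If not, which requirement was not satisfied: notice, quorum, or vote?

Notice: 45 days given; 45 required. Satisfied.
Quorum: 50% of 4,236 = 2,118; 2,406 present. Satisfied.
Vote: requires two-thirds of the votes cast (2,406 − 117 abstaining = 2,289); 2/3 of 2289 = 1526, so 1,526 needed; 1,528 in favor. Satisfied.

Valid — all requirements satisfied.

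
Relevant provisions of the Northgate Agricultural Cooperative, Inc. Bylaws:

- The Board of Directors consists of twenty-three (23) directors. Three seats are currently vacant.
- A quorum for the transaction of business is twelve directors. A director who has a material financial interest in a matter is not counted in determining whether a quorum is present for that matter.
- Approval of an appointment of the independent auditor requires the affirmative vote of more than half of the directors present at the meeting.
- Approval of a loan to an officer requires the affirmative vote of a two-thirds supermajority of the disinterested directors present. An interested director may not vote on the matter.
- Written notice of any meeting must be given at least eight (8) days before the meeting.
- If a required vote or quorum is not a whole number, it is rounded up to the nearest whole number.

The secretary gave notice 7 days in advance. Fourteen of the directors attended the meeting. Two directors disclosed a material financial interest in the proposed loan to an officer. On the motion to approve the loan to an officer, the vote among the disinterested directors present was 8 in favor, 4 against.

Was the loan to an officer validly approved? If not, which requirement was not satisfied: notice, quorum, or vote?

Notice: 7 days given; 8 required (7 < 8). Not satisfied.
Quorum: 14 present, but the 2 interested directors do not count, leaving 12. Quorum is 12. Satisfied.
Vote: the loan to an officer requires two-thirds of the disinterested directors present (14 − 2 = 12). 2/3 of 12 = 8, so 8 affirmative votes are needed; 8 voted in favor. Satisfied.

Invalid — notice requirement not satisfied.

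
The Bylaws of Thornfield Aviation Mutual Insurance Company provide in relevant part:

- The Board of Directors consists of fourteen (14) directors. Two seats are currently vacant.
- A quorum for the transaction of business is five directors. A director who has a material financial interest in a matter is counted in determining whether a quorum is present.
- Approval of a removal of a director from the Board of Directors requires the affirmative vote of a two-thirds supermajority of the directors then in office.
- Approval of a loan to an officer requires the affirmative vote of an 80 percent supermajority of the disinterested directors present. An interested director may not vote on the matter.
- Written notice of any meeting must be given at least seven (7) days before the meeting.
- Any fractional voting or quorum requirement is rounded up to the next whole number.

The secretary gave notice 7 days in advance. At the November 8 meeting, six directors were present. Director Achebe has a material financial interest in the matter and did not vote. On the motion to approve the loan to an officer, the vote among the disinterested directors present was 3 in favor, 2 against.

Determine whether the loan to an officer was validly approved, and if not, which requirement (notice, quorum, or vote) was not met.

Notice: 7 days given; 7 required (7 ≥ 7). Satisfied.
Quorum: 6 present (interested directors count toward quorum); quorum is 5. Satisfied.
Vote: the loan to an officer requires four-fifths of the disinterested directors present (6 − 1 = 5). 4/5 of 5 = 4, so 4 affirmative votes are needed; 3 voted in favor. Not satisfied.

Invalid — vote requirement not satisfied.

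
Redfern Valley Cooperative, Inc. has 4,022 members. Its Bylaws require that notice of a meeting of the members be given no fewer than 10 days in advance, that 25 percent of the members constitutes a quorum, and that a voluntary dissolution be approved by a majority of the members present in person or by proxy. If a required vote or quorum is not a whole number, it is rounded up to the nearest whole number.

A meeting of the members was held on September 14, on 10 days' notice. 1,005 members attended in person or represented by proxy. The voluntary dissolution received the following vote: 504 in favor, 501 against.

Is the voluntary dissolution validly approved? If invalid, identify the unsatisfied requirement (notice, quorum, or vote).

Notice: 10 days given; 10 required. Satisfied.
Quorum: 25% of 4,022 = 1,005.50, rounded up to 1,006; 1,005 present. Not satisfied.
Vote: requires a majority of those present (1,005); a majority of 1005 is 503, so 503 needed; 504 in favor. Satisfied.

Invalid — quorum requirement not satisfied.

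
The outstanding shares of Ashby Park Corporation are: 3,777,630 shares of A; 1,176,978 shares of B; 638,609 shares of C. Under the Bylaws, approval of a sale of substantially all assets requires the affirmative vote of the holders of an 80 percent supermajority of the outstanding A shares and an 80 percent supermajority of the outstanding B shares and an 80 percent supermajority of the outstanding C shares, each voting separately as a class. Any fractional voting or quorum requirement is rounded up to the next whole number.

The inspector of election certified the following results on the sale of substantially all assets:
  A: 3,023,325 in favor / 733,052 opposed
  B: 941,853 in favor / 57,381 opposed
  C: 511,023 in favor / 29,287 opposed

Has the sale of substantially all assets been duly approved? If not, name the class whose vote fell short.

A: 4/5 of 3777630 = 3022104; 3,022,104 required, 3,023,325 in favor — approved.
B: 4/5 of 1176978 = 941582.40, rounded up to 941583; 941,583 required, 941,853 in favor — approved.
C: 4/5 of 638609 = 510887.20, rounded up to 510888; 510,888 required, 511,023 in favor — approved.

Approved — every class gave the required vote.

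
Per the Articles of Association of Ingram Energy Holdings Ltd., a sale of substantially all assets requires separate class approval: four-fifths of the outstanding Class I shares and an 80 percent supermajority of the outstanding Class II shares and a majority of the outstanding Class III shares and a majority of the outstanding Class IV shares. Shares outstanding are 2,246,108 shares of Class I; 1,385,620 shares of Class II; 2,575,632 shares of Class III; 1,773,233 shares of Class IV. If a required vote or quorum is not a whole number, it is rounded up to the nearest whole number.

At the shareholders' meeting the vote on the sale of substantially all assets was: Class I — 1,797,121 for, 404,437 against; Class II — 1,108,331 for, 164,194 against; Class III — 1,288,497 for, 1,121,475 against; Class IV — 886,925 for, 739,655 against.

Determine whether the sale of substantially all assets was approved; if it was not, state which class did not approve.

Not approved — the Class II shares did not give the required vote.

Class I: 4/5 of 2246108 = 1796886.40, rounded up to 1796887; 1,796,887 required, 1,797,121 in favor — approved.
Class II: 4/5 of 1385620 = 1108496; 1,108,496 required, 1,108,331 in favor — not approved.
Class III: a majority of 2575632 is 1287817; 1,287,817 required, 1,288,497 in favor — approved.
Class IV: a majority of 1773233 is 886617; 886,617 required, 886,925 in favor — approved.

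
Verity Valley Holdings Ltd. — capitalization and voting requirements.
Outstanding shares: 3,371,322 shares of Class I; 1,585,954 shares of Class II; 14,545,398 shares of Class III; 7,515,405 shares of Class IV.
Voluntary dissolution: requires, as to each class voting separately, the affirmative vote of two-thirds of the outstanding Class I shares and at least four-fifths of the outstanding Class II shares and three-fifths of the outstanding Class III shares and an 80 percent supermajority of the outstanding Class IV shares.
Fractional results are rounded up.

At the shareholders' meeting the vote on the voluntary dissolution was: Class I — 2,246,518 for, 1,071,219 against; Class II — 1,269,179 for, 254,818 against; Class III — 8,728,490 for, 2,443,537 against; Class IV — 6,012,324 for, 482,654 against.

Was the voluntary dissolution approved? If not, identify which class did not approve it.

Class I: 2/3 of 3371322 = 2247548; 2,247,548 required, 2,246,518 in favor — not approved.
Class II: 4/5 of 1585954 = 1268763.20, rounded up to 1268764; 1,268,764 required, 1,269,179 in favor — approved.
Class III: 3/5 of 14545398 = 8727238.80, rounded up to 8727239; 8,727,239 required, 8,728,490 in favor — approved.
Class IV: 4/5 of 7515405 = 6012324; 6,012,324 required, 6,012,324 in favor — approved.

Not approved — the Class I shares did not give the required vote.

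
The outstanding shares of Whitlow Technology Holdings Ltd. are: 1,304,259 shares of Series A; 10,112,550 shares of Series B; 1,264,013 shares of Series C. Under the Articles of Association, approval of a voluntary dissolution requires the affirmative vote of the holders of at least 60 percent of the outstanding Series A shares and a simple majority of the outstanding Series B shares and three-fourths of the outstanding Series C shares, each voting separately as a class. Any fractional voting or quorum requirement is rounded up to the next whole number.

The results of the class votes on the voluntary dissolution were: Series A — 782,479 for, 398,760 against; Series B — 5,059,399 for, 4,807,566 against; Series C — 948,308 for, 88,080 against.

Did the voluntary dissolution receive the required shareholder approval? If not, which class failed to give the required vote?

Not approved — the Series A shares did not give the required vote.

Series A: 3/5 of 1304259 = 782555.40, rounded up to 782556; 782,556 required, 782,479 in favor — not approved.
Series B: a majority of 10112550 is 5056276; 5,056,276 required, 5,059,399 in favor — approved.
Series C: 3/4 of 1264013 = 948009.75, rounded up to 948010; 948,010 required, 948,308 in favor — approved.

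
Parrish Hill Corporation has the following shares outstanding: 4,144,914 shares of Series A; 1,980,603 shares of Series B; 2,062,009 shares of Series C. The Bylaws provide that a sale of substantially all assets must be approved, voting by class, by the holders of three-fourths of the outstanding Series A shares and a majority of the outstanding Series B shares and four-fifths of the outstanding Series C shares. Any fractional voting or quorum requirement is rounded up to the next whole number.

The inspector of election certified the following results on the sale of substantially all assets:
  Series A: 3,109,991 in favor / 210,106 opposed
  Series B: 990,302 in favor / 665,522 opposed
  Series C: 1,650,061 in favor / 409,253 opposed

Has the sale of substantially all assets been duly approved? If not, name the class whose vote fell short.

Series A: 3/4 of 4144914 = 3108685.50, rounded up to 3108686; 3,108,686 required, 3,109,991 in favor — approved.
Series B: a majority of 1980603 is 990302; 990,302 required, 990,302 in favor — approved.
Series C: 4/5 of 2062009 = 1649607.20, rounded up to 1649608; 1,649,608 required, 1,650,061 in favor — approved.

Approved — every class gave the required vote.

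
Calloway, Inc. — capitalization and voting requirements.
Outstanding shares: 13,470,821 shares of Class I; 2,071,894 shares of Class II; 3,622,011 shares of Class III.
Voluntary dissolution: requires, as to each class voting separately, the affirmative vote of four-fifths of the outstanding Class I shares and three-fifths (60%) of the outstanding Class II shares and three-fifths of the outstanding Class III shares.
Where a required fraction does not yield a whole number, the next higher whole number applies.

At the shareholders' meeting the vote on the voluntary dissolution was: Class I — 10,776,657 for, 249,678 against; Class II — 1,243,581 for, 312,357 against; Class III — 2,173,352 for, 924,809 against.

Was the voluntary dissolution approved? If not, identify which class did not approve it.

Approved — every class gave the required vote.

Class I: 4/5 of 13470821 = 10776656.80, rounded up to 10776657; 10,776,657 required, 10,776,657 in favor — approved.
Class II: 3/5 of 2071894 = 1243136.40, rounded up to 1243137; 1,243,137 required, 1,243,581 in favor — approved.
Class III: 3/5 of 3622011 = 2173206.60, rounded up to 2173207; 2,173,207 required, 2,173,352 in favor — approved.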